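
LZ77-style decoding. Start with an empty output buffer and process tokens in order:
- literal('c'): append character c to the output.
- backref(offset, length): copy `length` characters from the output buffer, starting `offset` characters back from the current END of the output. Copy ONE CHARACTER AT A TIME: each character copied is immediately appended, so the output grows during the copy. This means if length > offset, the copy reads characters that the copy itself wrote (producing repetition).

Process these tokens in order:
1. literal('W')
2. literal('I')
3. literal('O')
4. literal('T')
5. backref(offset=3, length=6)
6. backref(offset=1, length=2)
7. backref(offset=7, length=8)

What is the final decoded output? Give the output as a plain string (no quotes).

Token 1: literal('W'). Output: "W"
Token 2: literal('I'). Output: "WI"
Token 3: literal('O'). Output: "WIO"
Token 4: literal('T'). Output: "WIOT"
Token 5: backref(off=3, len=6) (overlapping!). Copied 'IOTIOT' from pos 1. Output: "WIOTIOTIOT"
Token 6: backref(off=1, len=2) (overlapping!). Copied 'TT' from pos 9. Output: "WIOTIOTIOTTT"
Token 7: backref(off=7, len=8) (overlapping!). Copied 'OTIOTTTO' from pos 5. Output: "WIOTIOTIOTTTOTIOTTTO"

Answer: WIOTIOTIOTTTOTIOTTTO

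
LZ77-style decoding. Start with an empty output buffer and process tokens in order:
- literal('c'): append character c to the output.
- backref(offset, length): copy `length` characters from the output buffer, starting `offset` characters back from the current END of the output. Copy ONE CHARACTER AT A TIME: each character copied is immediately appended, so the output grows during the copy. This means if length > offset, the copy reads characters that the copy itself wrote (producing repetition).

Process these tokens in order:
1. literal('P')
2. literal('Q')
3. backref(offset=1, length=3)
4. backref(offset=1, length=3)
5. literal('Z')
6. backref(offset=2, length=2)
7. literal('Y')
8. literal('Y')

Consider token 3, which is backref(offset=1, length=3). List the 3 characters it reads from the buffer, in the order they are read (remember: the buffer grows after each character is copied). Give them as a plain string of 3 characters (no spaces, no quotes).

Token 1: literal('P'). Output: "P"
Token 2: literal('Q'). Output: "PQ"
Token 3: backref(off=1, len=3). Buffer before: "PQ" (len 2)
  byte 1: read out[1]='Q', append. Buffer now: "PQQ"
  byte 2: read out[2]='Q', append. Buffer now: "PQQQ"
  byte 3: read out[3]='Q', append. Buffer now: "PQQQQ"

Answer: QQQ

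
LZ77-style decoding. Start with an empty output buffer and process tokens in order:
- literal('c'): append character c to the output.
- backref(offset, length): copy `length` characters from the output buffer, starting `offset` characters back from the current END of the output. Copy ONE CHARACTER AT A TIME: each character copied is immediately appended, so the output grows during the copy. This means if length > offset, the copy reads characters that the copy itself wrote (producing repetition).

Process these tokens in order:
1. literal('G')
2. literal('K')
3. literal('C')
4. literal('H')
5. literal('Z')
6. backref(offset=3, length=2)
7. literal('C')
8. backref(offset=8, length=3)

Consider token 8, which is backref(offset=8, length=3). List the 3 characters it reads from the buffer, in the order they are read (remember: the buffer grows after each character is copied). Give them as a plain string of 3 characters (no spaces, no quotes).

Answer: GKC

Derivation:
Token 1: literal('G'). Output: "G"
Token 2: literal('K'). Output: "GK"
Token 3: literal('C'). Output: "GKC"
Token 4: literal('H'). Output: "GKCH"
Token 5: literal('Z'). Output: "GKCHZ"
Token 6: backref(off=3, len=2). Copied 'CH' from pos 2. Output: "GKCHZCH"
Token 7: literal('C'). Output: "GKCHZCHC"
Token 8: backref(off=8, len=3). Buffer before: "GKCHZCHC" (len 8)
  byte 1: read out[0]='G', append. Buffer now: "GKCHZCHCG"
  byte 2: read out[1]='K', append. Buffer now: "GKCHZCHCGK"
  byte 3: read out[2]='C', append. Buffer now: "GKCHZCHCGKC"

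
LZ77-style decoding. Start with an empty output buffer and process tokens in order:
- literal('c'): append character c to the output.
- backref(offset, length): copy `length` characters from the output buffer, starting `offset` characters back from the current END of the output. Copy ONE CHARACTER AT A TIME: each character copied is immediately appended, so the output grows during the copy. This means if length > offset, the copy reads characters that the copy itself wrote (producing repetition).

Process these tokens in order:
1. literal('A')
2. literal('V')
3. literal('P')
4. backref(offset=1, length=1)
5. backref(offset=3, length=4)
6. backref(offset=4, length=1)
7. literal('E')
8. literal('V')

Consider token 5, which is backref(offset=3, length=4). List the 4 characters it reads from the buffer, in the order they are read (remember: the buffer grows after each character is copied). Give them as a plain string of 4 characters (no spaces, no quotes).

Token 1: literal('A'). Output: "A"
Token 2: literal('V'). Output: "AV"
Token 3: literal('P'). Output: "AVP"
Token 4: backref(off=1, len=1). Copied 'P' from pos 2. Output: "AVPP"
Token 5: backref(off=3, len=4). Buffer before: "AVPP" (len 4)
  byte 1: read out[1]='V', append. Buffer now: "AVPPV"
  byte 2: read out[2]='P', append. Buffer now: "AVPPVP"
  byte 3: read out[3]='P', append. Buffer now: "AVPPVPP"
  byte 4: read out[4]='V', append. Buffer now: "AVPPVPPV"

Answer: VPPV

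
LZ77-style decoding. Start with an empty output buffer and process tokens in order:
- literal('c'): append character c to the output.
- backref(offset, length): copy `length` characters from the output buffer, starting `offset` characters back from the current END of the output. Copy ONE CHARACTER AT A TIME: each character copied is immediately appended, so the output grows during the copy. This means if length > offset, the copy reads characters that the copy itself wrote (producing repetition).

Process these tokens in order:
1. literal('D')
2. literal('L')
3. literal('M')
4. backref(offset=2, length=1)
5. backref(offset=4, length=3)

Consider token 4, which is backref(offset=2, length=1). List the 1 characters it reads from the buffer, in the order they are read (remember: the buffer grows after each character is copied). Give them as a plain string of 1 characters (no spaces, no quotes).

Answer: L

Derivation:
Token 1: literal('D'). Output: "D"
Token 2: literal('L'). Output: "DL"
Token 3: literal('M'). Output: "DLM"
Token 4: backref(off=2, len=1). Buffer before: "DLM" (len 3)
  byte 1: read out[1]='L', append. Buffer now: "DLML"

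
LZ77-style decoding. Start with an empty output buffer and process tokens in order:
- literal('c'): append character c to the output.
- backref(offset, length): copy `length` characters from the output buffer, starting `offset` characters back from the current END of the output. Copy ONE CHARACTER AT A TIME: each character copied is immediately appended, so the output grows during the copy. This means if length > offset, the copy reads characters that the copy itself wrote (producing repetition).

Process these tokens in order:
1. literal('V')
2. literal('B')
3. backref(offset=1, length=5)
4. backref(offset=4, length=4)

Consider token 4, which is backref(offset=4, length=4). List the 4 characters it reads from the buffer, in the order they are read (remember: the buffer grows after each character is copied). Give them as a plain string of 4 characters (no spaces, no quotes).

Token 1: literal('V'). Output: "V"
Token 2: literal('B'). Output: "VB"
Token 3: backref(off=1, len=5) (overlapping!). Copied 'BBBBB' from pos 1. Output: "VBBBBBB"
Token 4: backref(off=4, len=4). Buffer before: "VBBBBBB" (len 7)
  byte 1: read out[3]='B', append. Buffer now: "VBBBBBBB"
  byte 2: read out[4]='B', append. Buffer now: "VBBBBBBBB"
  byte 3: read out[5]='B', append. Buffer now: "VBBBBBBBBB"
  byte 4: read out[6]='B', append. Buffer now: "VBBBBBBBBBB"

Answer: BBBB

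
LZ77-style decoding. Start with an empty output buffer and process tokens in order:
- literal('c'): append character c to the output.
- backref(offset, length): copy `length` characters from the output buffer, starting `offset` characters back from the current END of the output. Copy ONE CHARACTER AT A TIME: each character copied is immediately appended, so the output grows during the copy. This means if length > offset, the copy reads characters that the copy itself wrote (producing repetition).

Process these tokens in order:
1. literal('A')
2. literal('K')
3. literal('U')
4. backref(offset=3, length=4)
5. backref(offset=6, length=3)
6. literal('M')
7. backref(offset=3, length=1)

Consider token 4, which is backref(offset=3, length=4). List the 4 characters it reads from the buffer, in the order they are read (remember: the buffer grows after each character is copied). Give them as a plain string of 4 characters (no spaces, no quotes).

Token 1: literal('A'). Output: "A"
Token 2: literal('K'). Output: "AK"
Token 3: literal('U'). Output: "AKU"
Token 4: backref(off=3, len=4). Buffer before: "AKU" (len 3)
  byte 1: read out[0]='A', append. Buffer now: "AKUA"
  byte 2: read out[1]='K', append. Buffer now: "AKUAK"
  byte 3: read out[2]='U', append. Buffer now: "AKUAKU"
  byte 4: read out[3]='A', append. Buffer now: "AKUAKUA"

Answer: AKUA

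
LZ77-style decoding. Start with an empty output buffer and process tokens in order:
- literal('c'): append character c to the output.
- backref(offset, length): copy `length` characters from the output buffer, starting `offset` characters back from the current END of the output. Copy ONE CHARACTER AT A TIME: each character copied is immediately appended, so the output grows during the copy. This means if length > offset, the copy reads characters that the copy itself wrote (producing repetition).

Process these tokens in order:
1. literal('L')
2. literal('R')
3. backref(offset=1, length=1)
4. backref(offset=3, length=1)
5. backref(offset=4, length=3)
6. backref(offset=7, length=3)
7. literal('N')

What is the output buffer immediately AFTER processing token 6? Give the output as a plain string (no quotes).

Token 1: literal('L'). Output: "L"
Token 2: literal('R'). Output: "LR"
Token 3: backref(off=1, len=1). Copied 'R' from pos 1. Output: "LRR"
Token 4: backref(off=3, len=1). Copied 'L' from pos 0. Output: "LRRL"
Token 5: backref(off=4, len=3). Copied 'LRR' from pos 0. Output: "LRRLLRR"
Token 6: backref(off=7, len=3). Copied 'LRR' from pos 0. Output: "LRRLLRRLRR"

Answer: LRRLLRRLRR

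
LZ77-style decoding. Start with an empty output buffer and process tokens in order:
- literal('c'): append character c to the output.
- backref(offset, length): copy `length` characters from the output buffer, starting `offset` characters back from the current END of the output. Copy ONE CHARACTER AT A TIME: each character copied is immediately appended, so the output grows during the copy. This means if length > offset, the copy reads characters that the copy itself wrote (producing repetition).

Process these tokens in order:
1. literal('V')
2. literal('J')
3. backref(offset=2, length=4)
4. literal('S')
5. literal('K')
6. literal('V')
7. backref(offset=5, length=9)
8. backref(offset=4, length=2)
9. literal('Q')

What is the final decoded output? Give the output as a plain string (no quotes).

Answer: VJVJVJSKVVJSKVVJSKVJQ

Derivation:
Token 1: literal('V'). Output: "V"
Token 2: literal('J'). Output: "VJ"
Token 3: backref(off=2, len=4) (overlapping!). Copied 'VJVJ' from pos 0. Output: "VJVJVJ"
Token 4: literal('S'). Output: "VJVJVJS"
Token 5: literal('K'). Output: "VJVJVJSK"
Token 6: literal('V'). Output: "VJVJVJSKV"
Token 7: backref(off=5, len=9) (overlapping!). Copied 'VJSKVVJSK' from pos 4. Output: "VJVJVJSKVVJSKVVJSK"
Token 8: backref(off=4, len=2). Copied 'VJ' from pos 14. Output: "VJVJVJSKVVJSKVVJSKVJ"
Token 9: literal('Q'). Output: "VJVJVJSKVVJSKVVJSKVJQ"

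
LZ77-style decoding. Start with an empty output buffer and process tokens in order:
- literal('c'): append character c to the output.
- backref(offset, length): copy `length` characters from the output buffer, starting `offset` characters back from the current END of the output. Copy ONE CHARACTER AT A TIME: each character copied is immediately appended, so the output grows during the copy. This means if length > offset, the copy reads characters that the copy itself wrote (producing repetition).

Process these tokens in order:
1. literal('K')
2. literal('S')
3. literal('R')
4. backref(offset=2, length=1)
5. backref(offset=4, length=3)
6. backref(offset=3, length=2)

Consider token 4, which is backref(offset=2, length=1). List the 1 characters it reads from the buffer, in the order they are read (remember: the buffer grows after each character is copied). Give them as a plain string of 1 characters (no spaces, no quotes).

Answer: S

Derivation:
Token 1: literal('K'). Output: "K"
Token 2: literal('S'). Output: "KS"
Token 3: literal('R'). Output: "KSR"
Token 4: backref(off=2, len=1). Buffer before: "KSR" (len 3)
  byte 1: read out[1]='S', append. Buffer now: "KSRS"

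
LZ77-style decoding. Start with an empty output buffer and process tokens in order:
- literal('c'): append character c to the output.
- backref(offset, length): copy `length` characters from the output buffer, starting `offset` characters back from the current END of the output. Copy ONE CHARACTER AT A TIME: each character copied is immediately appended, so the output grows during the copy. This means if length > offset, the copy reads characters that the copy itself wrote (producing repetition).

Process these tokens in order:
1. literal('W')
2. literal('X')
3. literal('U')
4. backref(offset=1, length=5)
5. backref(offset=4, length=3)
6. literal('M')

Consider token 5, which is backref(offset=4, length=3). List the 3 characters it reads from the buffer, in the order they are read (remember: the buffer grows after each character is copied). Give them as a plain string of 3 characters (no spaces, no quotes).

Answer: UUU

Derivation:
Token 1: literal('W'). Output: "W"
Token 2: literal('X'). Output: "WX"
Token 3: literal('U'). Output: "WXU"
Token 4: backref(off=1, len=5) (overlapping!). Copied 'UUUUU' from pos 2. Output: "WXUUUUUU"
Token 5: backref(off=4, len=3). Buffer before: "WXUUUUUU" (len 8)
  byte 1: read out[4]='U', append. Buffer now: "WXUUUUUUU"
  byte 2: read out[5]='U', append. Buffer now: "WXUUUUUUUU"
  byte 3: read out[6]='U', append. Buffer now: "WXUUUUUUUUU"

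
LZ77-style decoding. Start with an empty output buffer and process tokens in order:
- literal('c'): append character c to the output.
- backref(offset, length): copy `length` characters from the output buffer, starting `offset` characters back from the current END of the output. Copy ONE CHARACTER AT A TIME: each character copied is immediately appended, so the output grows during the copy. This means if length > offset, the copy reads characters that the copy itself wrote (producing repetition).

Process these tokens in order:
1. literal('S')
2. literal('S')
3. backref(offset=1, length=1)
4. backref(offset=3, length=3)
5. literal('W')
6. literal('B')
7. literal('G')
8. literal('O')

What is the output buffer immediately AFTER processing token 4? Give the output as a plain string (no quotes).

Token 1: literal('S'). Output: "S"
Token 2: literal('S'). Output: "SS"
Token 3: backref(off=1, len=1). Copied 'S' from pos 1. Output: "SSS"
Token 4: backref(off=3, len=3). Copied 'SSS' from pos 0. Output: "SSSSSS"

Answer: SSSSSS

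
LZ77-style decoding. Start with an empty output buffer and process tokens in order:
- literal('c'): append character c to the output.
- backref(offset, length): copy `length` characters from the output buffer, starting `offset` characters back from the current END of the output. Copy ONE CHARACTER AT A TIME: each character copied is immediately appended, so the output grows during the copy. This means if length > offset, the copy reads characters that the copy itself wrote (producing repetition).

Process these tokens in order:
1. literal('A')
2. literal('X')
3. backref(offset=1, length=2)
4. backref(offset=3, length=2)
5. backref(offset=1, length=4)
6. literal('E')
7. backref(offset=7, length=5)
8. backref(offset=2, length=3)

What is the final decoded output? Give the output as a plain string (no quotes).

Token 1: literal('A'). Output: "A"
Token 2: literal('X'). Output: "AX"
Token 3: backref(off=1, len=2) (overlapping!). Copied 'XX' from pos 1. Output: "AXXX"
Token 4: backref(off=3, len=2). Copied 'XX' from pos 1. Output: "AXXXXX"
Token 5: backref(off=1, len=4) (overlapping!). Copied 'XXXX' from pos 5. Output: "AXXXXXXXXX"
Token 6: literal('E'). Output: "AXXXXXXXXXE"
Token 7: backref(off=7, len=5). Copied 'XXXXX' from pos 4. Output: "AXXXXXXXXXEXXXXX"
Token 8: backref(off=2, len=3) (overlapping!). Copied 'XXX' from pos 14. Output: "AXXXXXXXXXEXXXXXXXX"

Answer: AXXXXXXXXXEXXXXXXXX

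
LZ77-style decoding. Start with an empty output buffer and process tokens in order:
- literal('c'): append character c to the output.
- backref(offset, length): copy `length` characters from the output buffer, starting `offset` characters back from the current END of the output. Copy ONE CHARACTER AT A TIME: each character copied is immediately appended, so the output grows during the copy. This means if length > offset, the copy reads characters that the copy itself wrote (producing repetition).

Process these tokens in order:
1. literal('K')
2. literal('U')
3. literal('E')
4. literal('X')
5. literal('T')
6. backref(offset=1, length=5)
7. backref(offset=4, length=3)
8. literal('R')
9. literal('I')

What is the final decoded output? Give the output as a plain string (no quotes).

Token 1: literal('K'). Output: "K"
Token 2: literal('U'). Output: "KU"
Token 3: literal('E'). Output: "KUE"
Token 4: literal('X'). Output: "KUEX"
Token 5: literal('T'). Output: "KUEXT"
Token 6: backref(off=1, len=5) (overlapping!). Copied 'TTTTT' from pos 4. Output: "KUEXTTTTTT"
Token 7: backref(off=4, len=3). Copied 'TTT' from pos 6. Output: "KUEXTTTTTTTTT"
Token 8: literal('R'). Output: "KUEXTTTTTTTTTR"
Token 9: literal('I'). Output: "KUEXTTTTTTTTTRI"

Answer: KUEXTTTTTTTTTRI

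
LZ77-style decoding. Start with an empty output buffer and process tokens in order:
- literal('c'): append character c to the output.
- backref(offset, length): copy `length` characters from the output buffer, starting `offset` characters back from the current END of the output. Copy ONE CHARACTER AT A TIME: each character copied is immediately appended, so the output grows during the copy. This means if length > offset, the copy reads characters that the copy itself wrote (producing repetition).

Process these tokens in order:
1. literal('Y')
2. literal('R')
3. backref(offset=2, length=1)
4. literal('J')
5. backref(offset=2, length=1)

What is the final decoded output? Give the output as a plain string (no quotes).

Token 1: literal('Y'). Output: "Y"
Token 2: literal('R'). Output: "YR"
Token 3: backref(off=2, len=1). Copied 'Y' from pos 0. Output: "YRY"
Token 4: literal('J'). Output: "YRYJ"
Token 5: backref(off=2, len=1). Copied 'Y' from pos 2. Output: "YRYJY"

Answer: YRYJY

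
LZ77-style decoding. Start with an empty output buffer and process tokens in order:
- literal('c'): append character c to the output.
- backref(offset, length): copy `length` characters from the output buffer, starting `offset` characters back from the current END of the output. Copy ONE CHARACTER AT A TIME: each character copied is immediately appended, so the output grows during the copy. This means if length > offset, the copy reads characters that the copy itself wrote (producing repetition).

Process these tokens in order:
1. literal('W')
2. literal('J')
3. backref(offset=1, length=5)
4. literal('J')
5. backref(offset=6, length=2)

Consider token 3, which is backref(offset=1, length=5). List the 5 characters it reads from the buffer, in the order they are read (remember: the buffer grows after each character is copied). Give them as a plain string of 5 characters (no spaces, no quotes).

Token 1: literal('W'). Output: "W"
Token 2: literal('J'). Output: "WJ"
Token 3: backref(off=1, len=5). Buffer before: "WJ" (len 2)
  byte 1: read out[1]='J', append. Buffer now: "WJJ"
  byte 2: read out[2]='J', append. Buffer now: "WJJJ"
  byte 3: read out[3]='J', append. Buffer now: "WJJJJ"
  byte 4: read out[4]='J', append. Buffer now: "WJJJJJ"
  byte 5: read out[5]='J', append. Buffer now: "WJJJJJJ"

Answer: JJJJJ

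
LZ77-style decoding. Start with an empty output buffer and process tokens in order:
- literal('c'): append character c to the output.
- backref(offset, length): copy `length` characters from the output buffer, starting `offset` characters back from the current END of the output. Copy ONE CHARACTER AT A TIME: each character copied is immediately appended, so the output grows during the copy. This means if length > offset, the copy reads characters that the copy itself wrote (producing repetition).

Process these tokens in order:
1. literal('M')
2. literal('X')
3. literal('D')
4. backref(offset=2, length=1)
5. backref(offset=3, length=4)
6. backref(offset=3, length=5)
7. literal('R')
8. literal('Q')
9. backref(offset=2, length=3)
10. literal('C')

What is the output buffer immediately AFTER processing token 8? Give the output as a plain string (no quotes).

Answer: MXDXXDXXDXXDXRQ

Derivation:
Token 1: literal('M'). Output: "M"
Token 2: literal('X'). Output: "MX"
Token 3: literal('D'). Output: "MXD"
Token 4: backref(off=2, len=1). Copied 'X' from pos 1. Output: "MXDX"
Token 5: backref(off=3, len=4) (overlapping!). Copied 'XDXX' from pos 1. Output: "MXDXXDXX"
Token 6: backref(off=3, len=5) (overlapping!). Copied 'DXXDX' from pos 5. Output: "MXDXXDXXDXXDX"
Token 7: literal('R'). Output: "MXDXXDXXDXXDXR"
Token 8: literal('Q'). Output: "MXDXXDXXDXXDXRQ"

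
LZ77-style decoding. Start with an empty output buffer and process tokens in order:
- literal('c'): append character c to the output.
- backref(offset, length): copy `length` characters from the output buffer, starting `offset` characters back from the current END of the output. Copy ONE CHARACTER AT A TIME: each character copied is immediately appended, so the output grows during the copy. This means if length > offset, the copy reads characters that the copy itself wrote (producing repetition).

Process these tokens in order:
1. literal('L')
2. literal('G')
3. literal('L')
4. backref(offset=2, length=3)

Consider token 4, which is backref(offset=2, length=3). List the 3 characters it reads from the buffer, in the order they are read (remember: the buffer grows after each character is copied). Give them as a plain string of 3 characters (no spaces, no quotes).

Token 1: literal('L'). Output: "L"
Token 2: literal('G'). Output: "LG"
Token 3: literal('L'). Output: "LGL"
Token 4: backref(off=2, len=3). Buffer before: "LGL" (len 3)
  byte 1: read out[1]='G', append. Buffer now: "LGLG"
  byte 2: read out[2]='L', append. Buffer now: "LGLGL"
  byte 3: read out[3]='G', append. Buffer now: "LGLGLG"

Answer: GLG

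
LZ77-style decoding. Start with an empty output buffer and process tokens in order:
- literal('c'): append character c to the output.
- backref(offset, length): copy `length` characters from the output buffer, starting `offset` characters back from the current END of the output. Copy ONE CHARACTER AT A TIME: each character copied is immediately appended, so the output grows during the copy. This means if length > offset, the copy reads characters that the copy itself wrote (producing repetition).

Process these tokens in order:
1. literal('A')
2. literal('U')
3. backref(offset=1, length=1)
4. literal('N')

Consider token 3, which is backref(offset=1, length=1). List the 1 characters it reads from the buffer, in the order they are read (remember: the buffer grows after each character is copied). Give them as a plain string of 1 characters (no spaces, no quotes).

Token 1: literal('A'). Output: "A"
Token 2: literal('U'). Output: "AU"
Token 3: backref(off=1, len=1). Buffer before: "AU" (len 2)
  byte 1: read out[1]='U', append. Buffer now: "AUU"

Answer: U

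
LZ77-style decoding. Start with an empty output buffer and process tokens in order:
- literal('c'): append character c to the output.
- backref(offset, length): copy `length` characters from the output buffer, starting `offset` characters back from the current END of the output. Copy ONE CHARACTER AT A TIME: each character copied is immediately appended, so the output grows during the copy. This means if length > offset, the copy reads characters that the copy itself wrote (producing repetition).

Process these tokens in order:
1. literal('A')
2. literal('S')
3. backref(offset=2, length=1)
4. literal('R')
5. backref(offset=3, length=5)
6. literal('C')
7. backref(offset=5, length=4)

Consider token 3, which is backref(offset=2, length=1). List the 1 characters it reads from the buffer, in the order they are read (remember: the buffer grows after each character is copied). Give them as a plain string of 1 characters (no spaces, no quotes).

Answer: A

Derivation:
Token 1: literal('A'). Output: "A"
Token 2: literal('S'). Output: "AS"
Token 3: backref(off=2, len=1). Buffer before: "AS" (len 2)
  byte 1: read out[0]='A', append. Buffer now: "ASA"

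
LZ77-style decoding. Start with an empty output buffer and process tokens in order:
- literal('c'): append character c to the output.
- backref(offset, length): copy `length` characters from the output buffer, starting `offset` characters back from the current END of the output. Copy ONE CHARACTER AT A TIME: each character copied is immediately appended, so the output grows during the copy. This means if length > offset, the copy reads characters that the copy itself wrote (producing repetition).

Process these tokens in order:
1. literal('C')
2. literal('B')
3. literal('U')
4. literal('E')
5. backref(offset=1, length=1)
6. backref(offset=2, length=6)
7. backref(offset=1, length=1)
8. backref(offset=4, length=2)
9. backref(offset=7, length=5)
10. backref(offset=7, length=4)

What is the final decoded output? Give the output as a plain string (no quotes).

Answer: CBUEEEEEEEEEEEEEEEEEEEE

Derivation:
Token 1: literal('C'). Output: "C"
Token 2: literal('B'). Output: "CB"
Token 3: literal('U'). Output: "CBU"
Token 4: literal('E'). Output: "CBUE"
Token 5: backref(off=1, len=1). Copied 'E' from pos 3. Output: "CBUEE"
Token 6: backref(off=2, len=6) (overlapping!). Copied 'EEEEEE' from pos 3. Output: "CBUEEEEEEEE"
Token 7: backref(off=1, len=1). Copied 'E' from pos 10. Output: "CBUEEEEEEEEE"
Token 8: backref(off=4, len=2). Copied 'EE' from pos 8. Output: "CBUEEEEEEEEEEE"
Token 9: backref(off=7, len=5). Copied 'EEEEE' from pos 7. Output: "CBUEEEEEEEEEEEEEEEE"
Token 10: backref(off=7, len=4). Copied 'EEEE' from pos 12. Output: "CBUEEEEEEEEEEEEEEEEEEEE"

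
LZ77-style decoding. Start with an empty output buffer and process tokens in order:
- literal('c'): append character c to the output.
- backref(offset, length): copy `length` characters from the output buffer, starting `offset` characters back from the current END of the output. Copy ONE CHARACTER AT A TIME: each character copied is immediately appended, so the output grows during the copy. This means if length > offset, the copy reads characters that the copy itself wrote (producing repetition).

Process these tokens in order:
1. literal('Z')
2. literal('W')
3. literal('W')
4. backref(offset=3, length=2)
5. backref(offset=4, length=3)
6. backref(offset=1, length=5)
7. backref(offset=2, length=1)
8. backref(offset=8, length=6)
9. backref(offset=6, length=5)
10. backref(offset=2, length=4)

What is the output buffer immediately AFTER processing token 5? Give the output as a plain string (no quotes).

Token 1: literal('Z'). Output: "Z"
Token 2: literal('W'). Output: "ZW"
Token 3: literal('W'). Output: "ZWW"
Token 4: backref(off=3, len=2). Copied 'ZW' from pos 0. Output: "ZWWZW"
Token 5: backref(off=4, len=3). Copied 'WWZ' from pos 1. Output: "ZWWZWWWZ"

Answer: ZWWZWWWZ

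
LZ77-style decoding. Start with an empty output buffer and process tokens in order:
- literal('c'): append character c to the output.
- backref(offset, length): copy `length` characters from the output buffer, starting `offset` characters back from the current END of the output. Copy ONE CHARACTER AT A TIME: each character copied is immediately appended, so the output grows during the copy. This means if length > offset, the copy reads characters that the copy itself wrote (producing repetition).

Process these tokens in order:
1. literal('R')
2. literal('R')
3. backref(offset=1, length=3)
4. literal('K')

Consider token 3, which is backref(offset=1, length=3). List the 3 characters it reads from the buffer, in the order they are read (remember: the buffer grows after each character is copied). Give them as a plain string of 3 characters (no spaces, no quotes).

Answer: RRR

Derivation:
Token 1: literal('R'). Output: "R"
Token 2: literal('R'). Output: "RR"
Token 3: backref(off=1, len=3). Buffer before: "RR" (len 2)
  byte 1: read out[1]='R', append. Buffer now: "RRR"
  byte 2: read out[2]='R', append. Buffer now: "RRRR"
  byte 3: read out[3]='R', append. Buffer now: "RRRRR"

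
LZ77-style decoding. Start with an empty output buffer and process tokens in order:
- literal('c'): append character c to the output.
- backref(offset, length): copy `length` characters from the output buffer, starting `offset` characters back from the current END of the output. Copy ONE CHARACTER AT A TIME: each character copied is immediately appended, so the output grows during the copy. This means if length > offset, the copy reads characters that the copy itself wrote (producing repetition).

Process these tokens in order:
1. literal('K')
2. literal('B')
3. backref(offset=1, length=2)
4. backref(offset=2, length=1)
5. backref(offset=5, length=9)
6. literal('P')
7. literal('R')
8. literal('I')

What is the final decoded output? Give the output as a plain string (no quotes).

Token 1: literal('K'). Output: "K"
Token 2: literal('B'). Output: "KB"
Token 3: backref(off=1, len=2) (overlapping!). Copied 'BB' from pos 1. Output: "KBBB"
Token 4: backref(off=2, len=1). Copied 'B' from pos 2. Output: "KBBBB"
Token 5: backref(off=5, len=9) (overlapping!). Copied 'KBBBBKBBB' from pos 0. Output: "KBBBBKBBBBKBBB"
Token 6: literal('P'). Output: "KBBBBKBBBBKBBBP"
Token 7: literal('R'). Output: "KBBBBKBBBBKBBBPR"
Token 8: literal('I'). Output: "KBBBBKBBBBKBBBPRI"

Answer: KBBBBKBBBBKBBBPRI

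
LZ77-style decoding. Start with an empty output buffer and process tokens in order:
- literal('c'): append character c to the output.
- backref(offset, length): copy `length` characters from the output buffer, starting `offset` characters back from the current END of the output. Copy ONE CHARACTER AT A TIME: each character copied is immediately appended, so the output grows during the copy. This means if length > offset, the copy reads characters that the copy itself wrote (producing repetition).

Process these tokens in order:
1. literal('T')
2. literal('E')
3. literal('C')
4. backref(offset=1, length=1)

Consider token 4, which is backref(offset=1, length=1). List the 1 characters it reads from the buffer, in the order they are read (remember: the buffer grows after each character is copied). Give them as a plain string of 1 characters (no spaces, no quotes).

Answer: C

Derivation:
Token 1: literal('T'). Output: "T"
Token 2: literal('E'). Output: "TE"
Token 3: literal('C'). Output: "TEC"
Token 4: backref(off=1, len=1). Buffer before: "TEC" (len 3)
  byte 1: read out[2]='C', append. Buffer now: "TECC"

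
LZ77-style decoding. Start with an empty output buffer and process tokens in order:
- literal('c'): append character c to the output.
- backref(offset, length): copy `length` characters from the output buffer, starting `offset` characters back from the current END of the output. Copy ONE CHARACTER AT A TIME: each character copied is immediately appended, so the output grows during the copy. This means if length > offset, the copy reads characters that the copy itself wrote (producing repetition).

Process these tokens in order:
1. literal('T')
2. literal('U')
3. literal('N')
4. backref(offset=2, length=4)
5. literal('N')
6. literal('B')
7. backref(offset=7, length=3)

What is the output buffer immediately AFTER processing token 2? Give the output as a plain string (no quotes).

Answer: TU

Derivation:
Token 1: literal('T'). Output: "T"
Token 2: literal('U'). Output: "TU"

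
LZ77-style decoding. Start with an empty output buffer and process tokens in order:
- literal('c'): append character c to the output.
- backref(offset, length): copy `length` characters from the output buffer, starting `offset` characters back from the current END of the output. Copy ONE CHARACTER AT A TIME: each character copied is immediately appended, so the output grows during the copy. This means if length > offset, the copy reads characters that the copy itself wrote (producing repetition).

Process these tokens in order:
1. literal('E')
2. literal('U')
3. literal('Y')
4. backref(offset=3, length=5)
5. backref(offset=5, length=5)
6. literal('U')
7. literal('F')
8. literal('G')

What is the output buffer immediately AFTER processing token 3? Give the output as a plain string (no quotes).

Token 1: literal('E'). Output: "E"
Token 2: literal('U'). Output: "EU"
Token 3: literal('Y'). Output: "EUY"

Answer: EUY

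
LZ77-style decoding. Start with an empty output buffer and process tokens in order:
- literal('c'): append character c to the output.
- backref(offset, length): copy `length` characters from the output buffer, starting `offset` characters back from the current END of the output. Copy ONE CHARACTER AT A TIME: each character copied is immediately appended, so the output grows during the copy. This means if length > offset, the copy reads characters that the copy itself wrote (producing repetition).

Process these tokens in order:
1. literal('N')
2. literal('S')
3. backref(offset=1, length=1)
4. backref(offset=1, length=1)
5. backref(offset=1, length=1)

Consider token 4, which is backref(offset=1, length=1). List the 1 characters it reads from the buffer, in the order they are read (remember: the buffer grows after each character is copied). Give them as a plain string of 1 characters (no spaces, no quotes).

Token 1: literal('N'). Output: "N"
Token 2: literal('S'). Output: "NS"
Token 3: backref(off=1, len=1). Copied 'S' from pos 1. Output: "NSS"
Token 4: backref(off=1, len=1). Buffer before: "NSS" (len 3)
  byte 1: read out[2]='S', append. Buffer now: "NSSS"

Answer: S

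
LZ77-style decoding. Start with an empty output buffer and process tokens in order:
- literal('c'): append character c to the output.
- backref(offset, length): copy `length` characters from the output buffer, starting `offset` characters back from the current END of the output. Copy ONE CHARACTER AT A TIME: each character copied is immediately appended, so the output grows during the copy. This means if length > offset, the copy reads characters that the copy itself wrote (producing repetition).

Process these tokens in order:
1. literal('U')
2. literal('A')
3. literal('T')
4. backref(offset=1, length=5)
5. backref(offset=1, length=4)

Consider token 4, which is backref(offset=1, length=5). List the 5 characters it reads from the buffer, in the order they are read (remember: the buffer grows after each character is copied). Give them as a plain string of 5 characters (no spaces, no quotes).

Answer: TTTTT

Derivation:
Token 1: literal('U'). Output: "U"
Token 2: literal('A'). Output: "UA"
Token 3: literal('T'). Output: "UAT"
Token 4: backref(off=1, len=5). Buffer before: "UAT" (len 3)
  byte 1: read out[2]='T', append. Buffer now: "UATT"
  byte 2: read out[3]='T', append. Buffer now: "UATTT"
  byte 3: read out[4]='T', append. Buffer now: "UATTTT"
  byte 4: read out[5]='T', append. Buffer now: "UATTTTT"
  byte 5: read out[6]='T', append. Buffer now: "UATTTTTT"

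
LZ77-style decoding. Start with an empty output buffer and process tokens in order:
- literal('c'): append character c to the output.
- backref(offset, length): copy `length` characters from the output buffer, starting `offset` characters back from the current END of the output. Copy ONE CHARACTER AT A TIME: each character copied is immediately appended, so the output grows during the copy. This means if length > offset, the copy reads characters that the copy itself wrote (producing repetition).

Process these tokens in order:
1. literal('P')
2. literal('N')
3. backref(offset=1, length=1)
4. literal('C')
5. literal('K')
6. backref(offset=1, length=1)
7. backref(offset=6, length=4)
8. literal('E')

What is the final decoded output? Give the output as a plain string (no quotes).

Answer: PNNCKKPNNCE

Derivation:
Token 1: literal('P'). Output: "P"
Token 2: literal('N'). Output: "PN"
Token 3: backref(off=1, len=1). Copied 'N' from pos 1. Output: "PNN"
Token 4: literal('C'). Output: "PNNC"
Token 5: literal('K'). Output: "PNNCK"
Token 6: backref(off=1, len=1). Copied 'K' from pos 4. Output: "PNNCKK"
Token 7: backref(off=6, len=4). Copied 'PNNC' from pos 0. Output: "PNNCKKPNNC"
Token 8: literal('E'). Output: "PNNCKKPNNCE"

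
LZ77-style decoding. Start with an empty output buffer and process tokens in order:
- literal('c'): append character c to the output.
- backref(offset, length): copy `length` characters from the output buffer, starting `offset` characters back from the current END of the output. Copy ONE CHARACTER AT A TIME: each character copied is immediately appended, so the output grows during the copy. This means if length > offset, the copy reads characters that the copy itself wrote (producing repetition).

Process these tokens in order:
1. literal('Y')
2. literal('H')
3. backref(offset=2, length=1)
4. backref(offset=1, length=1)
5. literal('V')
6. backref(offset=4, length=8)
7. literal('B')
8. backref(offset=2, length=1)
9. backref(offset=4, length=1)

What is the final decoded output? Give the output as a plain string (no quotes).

Token 1: literal('Y'). Output: "Y"
Token 2: literal('H'). Output: "YH"
Token 3: backref(off=2, len=1). Copied 'Y' from pos 0. Output: "YHY"
Token 4: backref(off=1, len=1). Copied 'Y' from pos 2. Output: "YHYY"
Token 5: literal('V'). Output: "YHYYV"
Token 6: backref(off=4, len=8) (overlapping!). Copied 'HYYVHYYV' from pos 1. Output: "YHYYVHYYVHYYV"
Token 7: literal('B'). Output: "YHYYVHYYVHYYVB"
Token 8: backref(off=2, len=1). Copied 'V' from pos 12. Output: "YHYYVHYYVHYYVBV"
Token 9: backref(off=4, len=1). Copied 'Y' from pos 11. Output: "YHYYVHYYVHYYVBVY"

Answer: YHYYVHYYVHYYVBVY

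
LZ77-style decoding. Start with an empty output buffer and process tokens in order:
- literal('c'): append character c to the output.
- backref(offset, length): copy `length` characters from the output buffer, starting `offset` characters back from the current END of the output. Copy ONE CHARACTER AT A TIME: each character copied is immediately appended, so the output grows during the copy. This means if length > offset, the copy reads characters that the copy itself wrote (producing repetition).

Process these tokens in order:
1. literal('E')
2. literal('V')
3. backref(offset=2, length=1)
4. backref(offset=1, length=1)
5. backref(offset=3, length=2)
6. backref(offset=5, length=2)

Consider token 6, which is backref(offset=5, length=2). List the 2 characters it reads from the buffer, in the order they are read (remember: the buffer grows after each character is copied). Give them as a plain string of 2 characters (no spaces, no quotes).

Answer: VE

Derivation:
Token 1: literal('E'). Output: "E"
Token 2: literal('V'). Output: "EV"
Token 3: backref(off=2, len=1). Copied 'E' from pos 0. Output: "EVE"
Token 4: backref(off=1, len=1). Copied 'E' from pos 2. Output: "EVEE"
Token 5: backref(off=3, len=2). Copied 'VE' from pos 1. Output: "EVEEVE"
Token 6: backref(off=5, len=2). Buffer before: "EVEEVE" (len 6)
  byte 1: read out[1]='V', append. Buffer now: "EVEEVEV"
  byte 2: read out[2]='E', append. Buffer now: "EVEEVEVE"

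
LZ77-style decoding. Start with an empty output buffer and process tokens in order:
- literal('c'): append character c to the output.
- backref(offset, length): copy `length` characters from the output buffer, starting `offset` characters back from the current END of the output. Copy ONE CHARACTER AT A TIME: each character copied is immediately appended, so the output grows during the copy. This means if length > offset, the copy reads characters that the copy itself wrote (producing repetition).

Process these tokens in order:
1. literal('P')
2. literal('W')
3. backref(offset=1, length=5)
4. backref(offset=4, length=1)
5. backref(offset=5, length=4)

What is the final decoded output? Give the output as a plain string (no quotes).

Answer: PWWWWWWWWWWW

Derivation:
Token 1: literal('P'). Output: "P"
Token 2: literal('W'). Output: "PW"
Token 3: backref(off=1, len=5) (overlapping!). Copied 'WWWWW' from pos 1. Output: "PWWWWWW"
Token 4: backref(off=4, len=1). Copied 'W' from pos 3. Output: "PWWWWWWW"
Token 5: backref(off=5, len=4). Copied 'WWWW' from pos 3. Output: "PWWWWWWWWWWW"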